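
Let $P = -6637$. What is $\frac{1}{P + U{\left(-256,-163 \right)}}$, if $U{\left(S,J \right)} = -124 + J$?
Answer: $- \frac{1}{6924} \approx -0.00014443$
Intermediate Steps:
$\frac{1}{P + U{\left(-256,-163 \right)}} = \frac{1}{-6637 - 287} = \frac{1}{-6924} = - \frac{1}{6924}$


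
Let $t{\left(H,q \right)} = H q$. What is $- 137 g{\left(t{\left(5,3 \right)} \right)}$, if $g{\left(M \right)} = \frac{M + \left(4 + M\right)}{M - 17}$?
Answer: $2329$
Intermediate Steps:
$g{\left(M \right)} = \frac{4 + 2 M}{-17 + M}$
$- 137 g{\left(t{\left(5,3 \right)} \right)} = - 137 \frac{2 \left(2 + 5 \cdot 3\right)}{-17 + 5 \cdot 3} = - 137 \frac{2 \left(2 + 15\right)}{-17 + 15} = - 137 \cdot 2 \frac{1}{-2} \cdot 17 = - 137 \cdot 2 \left(- \frac{1}{2}\right) 17 = \left(-137\right) \left(-17\right) = 2329$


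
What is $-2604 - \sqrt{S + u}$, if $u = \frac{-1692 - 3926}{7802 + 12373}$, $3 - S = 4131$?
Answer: $-2604 - \frac{i \sqrt{67213430526}}{4035} \approx -2604.0 - 64.252 i$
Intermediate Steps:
$S = -4128$ ($S = 3 - 4131 = -4128$)
$u = - \frac{5618}{20175} \approx -0.27846$
$-2604 - \sqrt{S + u} = -2604 - \sqrt{-4128 - \frac{5618}{20175}} = -2604 - \sqrt{- \frac{83288018}{20175}} = -2604 - \frac{i \sqrt{67213430526}}{4035}$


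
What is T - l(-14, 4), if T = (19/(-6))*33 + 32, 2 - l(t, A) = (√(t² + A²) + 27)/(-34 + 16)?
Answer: -76 - √53/9 ≈ -76.809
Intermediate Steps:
l(t, A) = 7/2 + √(A² + t²)/18 (l(t, A) = 2 - (√(t² + A²) + 27)/(-34 + 16) = 2 - (√(A² + t²) + 27)/(-18) = 2 - (27 + √(A² + t²))*(-1)/18 = 2 - (-3/2 - √(A² + t²)/18) = 2 + (3/2 + √(A² + t²)/18) = 7/2 + √(A² + t²)/18)
T = -145/2 (T = (19*(-⅙))*33 + 32 = -19/6*33 + 32 = -209/2 + 32 = -145/2 ≈ -72.500)
T - l(-14, 4) = -145/2 - (7/2 + √(4² + (-14)²)/18) = -145/2 - (7/2 + √(16 + 196)/18) = -145/2 - (7/2 + √212/18) = -145/2 - (7/2 + (2*√53)/18) = -145/2 - (7/2 + √53/9) = -145/2 + (-7/2 - √53/9) = -76 - √53/9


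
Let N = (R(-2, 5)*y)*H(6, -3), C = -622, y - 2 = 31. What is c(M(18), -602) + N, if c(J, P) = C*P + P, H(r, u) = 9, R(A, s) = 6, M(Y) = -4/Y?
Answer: 375624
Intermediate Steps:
y = 33 (y = 2 + 31 = 33)
c(J, P) = -621*P (c(J, P) = -622*P + P = -621*P)
N = 1782 (N = (6*33)*9 = 198*9 = 1782)
c(M(18), -602) + N = -621*(-602) + 1782 = 373842 + 1782 = 375624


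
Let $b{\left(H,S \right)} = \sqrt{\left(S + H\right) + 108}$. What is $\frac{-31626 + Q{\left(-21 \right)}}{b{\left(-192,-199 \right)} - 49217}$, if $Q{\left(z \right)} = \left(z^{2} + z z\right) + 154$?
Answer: $\frac{752774015}{1211156686} + \frac{15295 i \sqrt{283}}{1211156686} \approx 0.62153 + 0.00021244 i$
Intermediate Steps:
$b{\left(H,S \right)} = \sqrt{108 + H + S}$ ($b{\left(H,S \right)} = \sqrt{\left(H + S\right) + 108} = \sqrt{108 + H + S}$)
$Q{\left(z \right)} = 154 + 2 z^{2}$ ($Q{\left(z \right)} = \left(z^{2} + z^{2}\right) + 154 = 2 z^{2} + 154 = 154 + 2 z^{2}$)
$\frac{-31626 + Q{\left(-21 \right)}}{b{\left(-192,-199 \right)} - 49217} = \frac{-31626 + \left(154 + 2 \left(-21\right)^{2}\right)}{\sqrt{108 - 192 - 199} - 49217} = \frac{-31626 + \left(154 + 2 \cdot 441\right)}{\sqrt{-283} - 49217} = \frac{-31626 + \left(154 + 882\right)}{i \sqrt{283} - 49217} = \frac{-31626 + 1036}{-49217 + i \sqrt{283}} = - \frac{30590}{-49217 + i \sqrt{283}}$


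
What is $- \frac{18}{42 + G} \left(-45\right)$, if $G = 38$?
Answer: $\frac{81}{8} \approx 10.125$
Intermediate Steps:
$- \frac{18}{42 + G} \left(-45\right) = - \frac{18}{42 + 38} \left(-45\right) = - \frac{18}{80} \left(-45\right) = \left(-18\right) \frac{1}{80} \left(-45\right) = \left(- \frac{9}{40}\right) \left(-45\right) = \frac{81}{8}$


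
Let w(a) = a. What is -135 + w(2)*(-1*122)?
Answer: -379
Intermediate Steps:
-135 + w(2)*(-1*122) = -135 + 2*(-1*122) = -135 + 2*(-122) = -135 - 244 = -379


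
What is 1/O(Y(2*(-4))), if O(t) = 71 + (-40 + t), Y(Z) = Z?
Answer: 1/23 ≈ 0.043478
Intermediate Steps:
O(t) = 31 + t
1/O(Y(2*(-4))) = 1/(31 + 2*(-4)) = 1/(31 - 8) = 1/23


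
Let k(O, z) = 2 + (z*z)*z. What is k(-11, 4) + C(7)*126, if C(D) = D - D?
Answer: 66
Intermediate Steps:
C(D) = 0
k(O, z) = 2 + z**3 (k(O, z) = 2 + z**2*z = 2 + z**3)
k(-11, 4) + C(7)*126 = (2 + 4**3) + 0*126 = (2 + 64) + 0 = 66 + 0 = 66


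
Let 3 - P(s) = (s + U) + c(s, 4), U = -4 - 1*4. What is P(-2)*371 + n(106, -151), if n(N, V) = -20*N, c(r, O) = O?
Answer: 1219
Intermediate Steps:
U = -8 (U = -4 - 4 = -8)
P(s) = 7 - s (P(s) = 3 - ((s - 8) + 4) = 3 - ((-8 + s) + 4) = 3 - (-4 + s) = 3 + (4 - s) = 7 - s)
P(-2)*371 + n(106, -151) = (7 - 1*(-2))*371 - 20*106 = (7 + 2)*371 - 2120 = 9*371 - 2120 = 3339 - 2120 = 1219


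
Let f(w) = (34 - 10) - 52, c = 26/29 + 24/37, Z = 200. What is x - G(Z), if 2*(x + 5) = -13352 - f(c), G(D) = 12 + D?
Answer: -6879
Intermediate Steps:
c = 1658/1073 (c = 26*(1/29) + 24*(1/37) = 26/29 + 24/37 = 1658/1073 ≈ 1.5452)
f(w) = -28 (f(w) = 24 - 52 = -28)
x = -6667 (x = -5 + (-13352 - 1*(-28))/2 = -5 + (-13352 + 28)/2 = -5 + (½)*(-13324) = -5 - 6662 = -6667)
x - G(Z) = -6667 - (12 + 200) = -6667 - 1*212 = -6667 - 212 = -6879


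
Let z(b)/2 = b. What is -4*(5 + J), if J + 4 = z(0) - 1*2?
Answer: 4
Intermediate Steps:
z(b) = 2*b
J = -6 (J = -4 + (2*0 - 1*2) = -4 + (0 - 2) = -4 - 2 = -6)
-4*(5 + J) = -4*(5 - 6) = -4*(-1) = 4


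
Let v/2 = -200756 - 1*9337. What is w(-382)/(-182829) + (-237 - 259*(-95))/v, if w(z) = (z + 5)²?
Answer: -3565321837/4267899233 ≈ -0.83538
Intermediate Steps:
v = -420186 (v = 2*(-200756 - 1*9337) = 2*(-200756 - 9337) = 2*(-210093) = -420186)
w(z) = (5 + z)²
w(-382)/(-182829) + (-237 - 259*(-95))/v = (5 - 382)²/(-182829) + (-237 - 259*(-95))/(-420186) = (-377)²*(-1/182829) + (-237 + 24605)*(-1/420186) = 142129*(-1/182829) + 24368*(-1/420186) = -142129/182829 - 12184/210093 = -3565321837/4267899233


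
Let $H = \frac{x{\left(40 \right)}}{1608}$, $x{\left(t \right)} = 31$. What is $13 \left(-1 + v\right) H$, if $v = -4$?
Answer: $- \frac{2015}{1608} \approx -1.2531$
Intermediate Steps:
$H = \frac{31}{1608} \approx 0.019279$
$13 \left(-1 + v\right) H = 13 \left(-1 - 4\right) \frac{31}{1608} = 13 \left(-5\right) \frac{31}{1608} = \left(-65\right) \frac{31}{1608} = - \frac{2015}{1608}$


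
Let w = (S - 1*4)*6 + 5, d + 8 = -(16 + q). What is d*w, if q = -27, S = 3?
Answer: -3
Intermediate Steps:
d = 3 (d = -8 - (16 - 27) = -8 - 1*(-11) = -8 + 11 = 3)
w = -1 (w = (3 - 1*4)*6 + 5 = (3 - 4)*6 + 5 = -1*6 + 5 = -6 + 5 = -1)
d*w = 3*(-1) = -3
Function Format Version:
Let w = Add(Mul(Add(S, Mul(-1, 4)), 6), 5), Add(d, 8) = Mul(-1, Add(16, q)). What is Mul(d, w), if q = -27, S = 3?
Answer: -3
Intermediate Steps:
d = 3 (d = Add(-8, Mul(-1, Add(16, -27))) = Add(-8, Mul(-1, -11)) = Add(-8, 11) = 3)
w = -1 (w = Add(Mul(Add(3, Mul(-1, 4)), 6), 5) = Add(Mul(Add(3, -4), 6), 5) = Add(Mul(-1, 6), 5) = Add(-6, 5) = -1)
Mul(d, w) = Mul(3, -1) = -3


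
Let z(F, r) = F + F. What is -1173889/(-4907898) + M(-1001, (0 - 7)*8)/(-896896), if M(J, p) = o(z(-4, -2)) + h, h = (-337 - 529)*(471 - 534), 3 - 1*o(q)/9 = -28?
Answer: 391860972959/2200937042304 ≈ 0.17804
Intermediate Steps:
z(F, r) = 2*F
o(q) = 279 (o(q) = 27 - 9*(-28) = 27 + 252 = 279)
h = 54558 (h = -866*(-63) = 54558)
M(J, p) = 54837 (M(J, p) = 279 + 54558 = 54837)
-1173889/(-4907898) + M(-1001, (0 - 7)*8)/(-896896) = -1173889/(-4907898) + 54837/(-896896) = -1173889*(-1/4907898) + 54837*(-1/896896) = 1173889/4907898 - 54837/896896 = 391860972959/2200937042304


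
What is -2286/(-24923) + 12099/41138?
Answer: 395584845/1025282374 ≈ 0.38583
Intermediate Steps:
-2286/(-24923) + 12099/41138 = -2286*(-1/24923) + 12099*(1/41138) = 2286/24923 + 12099/41138 = 395584845/1025282374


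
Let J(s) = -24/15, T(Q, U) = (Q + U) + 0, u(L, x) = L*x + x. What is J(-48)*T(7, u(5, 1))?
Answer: -104/5 ≈ -20.800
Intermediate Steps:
u(L, x) = x + L*x
T(Q, U) = Q + U
J(s) = -8/5 (J(s) = -24*1/15 = -8/5)
J(-48)*T(7, u(5, 1)) = -8*(7 + 1*(1 + 5))/5 = -8*(7 + 1*6)/5 = -8*(7 + 6)/5 = -8/5*13 = -104/5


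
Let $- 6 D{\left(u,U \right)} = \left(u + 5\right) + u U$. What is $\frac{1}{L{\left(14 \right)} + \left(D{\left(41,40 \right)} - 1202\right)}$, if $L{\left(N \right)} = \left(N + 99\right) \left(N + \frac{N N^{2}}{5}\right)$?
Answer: $\frac{5}{310567} \approx 1.61 \cdot 10^{-5}$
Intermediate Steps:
$D{\left(u,U \right)} = - \frac{5}{6} - \frac{u}{6} - \frac{U u}{6}$ ($D{\left(u,U \right)} = - \frac{\left(u + 5\right) + u U}{6} = - \frac{\left(5 + u\right) + U u}{6} = - \frac{5 + u + U u}{6} = - \frac{5}{6} - \frac{u}{6} - \frac{U u}{6}$)
$L{\left(N \right)} = \left(99 + N\right) \left(N + \frac{N^{3}}{5}\right)$ ($L{\left(N \right)} = \left(99 + N\right) \left(N + N^{3} \cdot \frac{1}{5}\right) = \left(99 + N\right) \left(N + \frac{N^{3}}{5}\right)$)
$\frac{1}{L{\left(14 \right)} + \left(D{\left(41,40 \right)} - 1202\right)} = \frac{1}{\frac{1}{5} \cdot 14 \left(495 + 14^{3} + 5 \cdot 14 + 99 \cdot 14^{2}\right) - 1483} = \frac{1}{\frac{1}{5} \cdot 14 \left(495 + 2744 + 70 + 99 \cdot 196\right) - 1483} = \frac{1}{\frac{1}{5} \cdot 14 \left(495 + 2744 + 70 + 19404\right) - 1483} = \frac{1}{\frac{1}{5} \cdot 14 \cdot 22713 - 1483} = \frac{1}{\frac{317982}{5} - 1483} = \frac{1}{\frac{310567}{5}} = \frac{5}{310567}$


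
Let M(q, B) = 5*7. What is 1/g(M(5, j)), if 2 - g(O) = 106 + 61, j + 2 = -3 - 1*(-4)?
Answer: -1/165 ≈ -0.0060606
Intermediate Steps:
j = -1 (j = -2 + (-3 - 1*(-4)) = -2 + (-3 + 4) = -2 + 1 = -1)
M(q, B) = 35
g(O) = -165 (g(O) = 2 - (106 + 61) = 2 - 1*167 = 2 - 167 = -165)
1/g(M(5, j)) = 1/(-165) = -1/165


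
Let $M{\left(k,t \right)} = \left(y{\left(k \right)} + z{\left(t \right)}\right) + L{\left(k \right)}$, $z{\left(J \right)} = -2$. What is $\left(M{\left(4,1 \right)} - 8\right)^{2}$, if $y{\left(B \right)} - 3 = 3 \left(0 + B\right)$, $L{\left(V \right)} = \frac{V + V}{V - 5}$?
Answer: $9$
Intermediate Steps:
$L{\left(V \right)} = \frac{2 V}{-5 + V}$
$y{\left(B \right)} = 3 + 3 B$ ($y{\left(B \right)} = 3 + 3 \left(0 + B\right) = 3 + 3 B$)
$M{\left(k,t \right)} = 1 + 3 k + \frac{2 k}{-5 + k}$ ($M{\left(k,t \right)} = \left(\left(3 + 3 k\right) - 2\right) + \frac{2 k}{-5 + k} = \left(1 + 3 k\right) + \frac{2 k}{-5 + k} = 1 + 3 k + \frac{2 k}{-5 + k}$)
$\left(M{\left(4,1 \right)} - 8\right)^{2} = \left(\frac{-5 - 48 + 3 \cdot 4^{2}}{-5 + 4} - 8\right)^{2} = \left(\frac{-5 - 48 + 3 \cdot 16}{-1} - 8\right)^{2} = \left(- (-5 - 48 + 48) - 8\right)^{2} = \left(\left(-1\right) \left(-5\right) - 8\right)^{2} = \left(5 - 8\right)^{2} = \left(-3\right)^{2} = 9$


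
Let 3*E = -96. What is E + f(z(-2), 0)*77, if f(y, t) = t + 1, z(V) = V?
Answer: 45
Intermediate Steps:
E = -32 (E = (⅓)*(-96) = -32)
f(y, t) = 1 + t
E + f(z(-2), 0)*77 = -32 + (1 + 0)*77 = -32 + 1*77 = -32 + 77 = 45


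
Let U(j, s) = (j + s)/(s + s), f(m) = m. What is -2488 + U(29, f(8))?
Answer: -39771/16 ≈ -2485.7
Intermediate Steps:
U(j, s) = (j + s)/(2*s) (U(j, s) = (j + s)/((2*s)) = (j + s)*(1/(2*s)) = (j + s)/(2*s))
-2488 + U(29, f(8)) = -2488 + (1/2)*(29 + 8)/8 = -2488 + (1/2)*(1/8)*37 = -2488 + 37/16 = -39771/16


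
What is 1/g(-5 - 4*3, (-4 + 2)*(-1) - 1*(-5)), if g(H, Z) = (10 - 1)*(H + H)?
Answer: -1/306 ≈ -0.0032680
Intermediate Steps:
g(H, Z) = 18*H (g(H, Z) = 9*(2*H) = 18*H)
1/g(-5 - 4*3, (-4 + 2)*(-1) - 1*(-5)) = 1/(18*(-5 - 4*3)) = 1/(18*(-5 - 12)) = 1/(18*(-17)) = 1/(-306) = -1/306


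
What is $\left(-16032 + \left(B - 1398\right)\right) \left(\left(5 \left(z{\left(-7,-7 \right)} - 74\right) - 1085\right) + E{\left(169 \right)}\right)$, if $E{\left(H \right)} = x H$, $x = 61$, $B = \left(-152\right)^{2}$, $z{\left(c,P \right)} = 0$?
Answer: $50237596$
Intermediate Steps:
$B = 23104$
$E{\left(H \right)} = 61 H$
$\left(-16032 + \left(B - 1398\right)\right) \left(\left(5 \left(z{\left(-7,-7 \right)} - 74\right) - 1085\right) + E{\left(169 \right)}\right) = \left(-16032 + \left(23104 - 1398\right)\right) \left(\left(5 \left(0 - 74\right) - 1085\right) + 61 \cdot 169\right) = \left(-16032 + \left(23104 - 1398\right)\right) \left(\left(5 \left(-74\right) - 1085\right) + 10309\right) = \left(-16032 + 21706\right) \left(\left(-370 - 1085\right) + 10309\right) = 5674 \left(-1455 + 10309\right) = 5674 \cdot 8854 = 50237596$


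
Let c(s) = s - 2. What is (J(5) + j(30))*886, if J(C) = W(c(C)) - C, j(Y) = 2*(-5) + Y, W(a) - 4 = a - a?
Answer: 16834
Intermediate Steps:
c(s) = -2 + s
W(a) = 4 (W(a) = 4 + (a - a) = 4 + 0 = 4)
j(Y) = -10 + Y
J(C) = 4 - C
(J(5) + j(30))*886 = ((4 - 1*5) + (-10 + 30))*886 = ((4 - 5) + 20)*886 = (-1 + 20)*886 = 19*886 = 16834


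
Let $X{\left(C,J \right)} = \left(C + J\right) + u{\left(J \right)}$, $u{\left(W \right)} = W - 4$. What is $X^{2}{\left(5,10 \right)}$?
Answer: $441$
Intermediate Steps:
$u{\left(W \right)} = -4 + W$ ($u{\left(W \right)} = W - 4 = -4 + W$)
$X{\left(C,J \right)} = -4 + C + 2 J$ ($X{\left(C,J \right)} = \left(C + J\right) + \left(-4 + J\right) = -4 + C + 2 J$)
$X^{2}{\left(5,10 \right)} = \left(-4 + 5 + 2 \cdot 10\right)^{2} = \left(-4 + 5 + 20\right)^{2} = 21^{2} = 441$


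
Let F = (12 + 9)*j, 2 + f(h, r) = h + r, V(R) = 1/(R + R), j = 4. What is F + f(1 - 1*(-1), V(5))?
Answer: 841/10 ≈ 84.100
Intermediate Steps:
V(R) = 1/(2*R)
f(h, r) = -2 + h + r (f(h, r) = -2 + (h + r) = -2 + h + r)
F = 84 (F = (12 + 9)*4 = 21*4 = 84)
F + f(1 - 1*(-1), V(5)) = 84 + (-2 + (1 - 1*(-1)) + (½)/5) = 84 + (-2 + (1 + 1) + (½)*(⅕)) = 84 + (-2 + 2 + ⅒) = 84 + ⅒ = 841/10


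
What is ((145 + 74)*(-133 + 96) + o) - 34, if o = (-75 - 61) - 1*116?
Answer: -8389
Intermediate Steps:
o = -252 (o = -136 - 116 = -252)
((145 + 74)*(-133 + 96) + o) - 34 = ((145 + 74)*(-133 + 96) - 252) - 34 = (219*(-37) - 252) - 34 = (-8103 - 252) - 34 = -8355 - 34 = -8389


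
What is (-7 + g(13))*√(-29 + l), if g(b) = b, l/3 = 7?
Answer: 12*I*√2 ≈ 16.971*I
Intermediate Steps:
l = 21 (l = 3*7 = 21)
(-7 + g(13))*√(-29 + l) = (-7 + 13)*√(-29 + 21) = 6*√(-8) = 6*(2*I*√2) = 12*I*√2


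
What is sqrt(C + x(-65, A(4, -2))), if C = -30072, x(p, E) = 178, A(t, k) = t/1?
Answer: I*sqrt(29894) ≈ 172.9*I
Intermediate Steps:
A(t, k) = t (A(t, k) = t*1 = t)
sqrt(C + x(-65, A(4, -2))) = sqrt(-30072 + 178) = sqrt(-29894) = I*sqrt(29894)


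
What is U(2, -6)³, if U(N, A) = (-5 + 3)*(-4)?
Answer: 512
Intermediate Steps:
U(N, A) = 8 (U(N, A) = -2*(-4) = 8)
U(2, -6)³ = 8³ = 512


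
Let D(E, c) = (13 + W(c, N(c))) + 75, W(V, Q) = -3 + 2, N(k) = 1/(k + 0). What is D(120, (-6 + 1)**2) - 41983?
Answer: -41896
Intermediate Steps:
N(k) = 1/k
W(V, Q) = -1
D(E, c) = 87 (D(E, c) = (13 - 1) + 75 = 12 + 75 = 87)
D(120, (-6 + 1)**2) - 41983 = 87 - 41983 = -41896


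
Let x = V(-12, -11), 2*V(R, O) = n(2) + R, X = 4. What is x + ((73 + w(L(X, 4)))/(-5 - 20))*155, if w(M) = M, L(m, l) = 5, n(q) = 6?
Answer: -2433/5 ≈ -486.60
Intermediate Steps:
V(R, O) = 3 + R/2 (V(R, O) = (6 + R)/2 = 3 + R/2)
x = -3 (x = 3 + (½)*(-12) = 3 - 6 = -3)
x + ((73 + w(L(X, 4)))/(-5 - 20))*155 = -3 + ((73 + 5)/(-5 - 20))*155 = -3 + (78/(-25))*155 = -3 + (78*(-1/25))*155 = -3 - 78/25*155 = -3 - 2418/5 = -2433/5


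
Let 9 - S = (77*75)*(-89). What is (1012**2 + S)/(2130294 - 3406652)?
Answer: -769064/638179 ≈ -1.2051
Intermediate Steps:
S = 513984 (S = 9 - 77*75*(-89) = 9 - 5775*(-89) = 9 - 1*(-513975) = 9 + 513975 = 513984)
(1012**2 + S)/(2130294 - 3406652) = (1012**2 + 513984)/(2130294 - 3406652) = (1024144 + 513984)/(-1276358) = 1538128*(-1/1276358) = -769064/638179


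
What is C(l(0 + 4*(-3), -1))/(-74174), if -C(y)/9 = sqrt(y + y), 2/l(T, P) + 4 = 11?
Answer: 9*sqrt(7)/259609 ≈ 9.1722e-5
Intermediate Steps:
l(T, P) = 2/7 (l(T, P) = 2/(-4 + 11) = 2/7)
C(y) = -9*sqrt(2)*sqrt(y) (C(y) = -9*sqrt(y + y) = -9*sqrt(2)*sqrt(y))
C(l(0 + 4*(-3), -1))/(-74174) = -9*sqrt(2)*sqrt(2/7)/(-74174) = -9*sqrt(2)*sqrt(14)/7*(-1/74174) = -18*sqrt(7)/7*(-1/74174) = 9*sqrt(7)/259609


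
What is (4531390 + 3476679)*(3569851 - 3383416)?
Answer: 1492984344015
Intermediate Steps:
(4531390 + 3476679)*(3569851 - 3383416) = 8008069*186435 = 1492984344015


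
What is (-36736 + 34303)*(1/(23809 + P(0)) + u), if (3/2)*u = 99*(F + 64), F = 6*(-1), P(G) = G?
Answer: -221745695349/23809 ≈ -9.3135e+6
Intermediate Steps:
F = -6
u = 3828 (u = 2*(99*(-6 + 64))/3 = 2*(99*58)/3 = (2/3)*5742 = 3828)
(-36736 + 34303)*(1/(23809 + P(0)) + u) = (-36736 + 34303)*(1/(23809 + 0) + 3828) = -2433*(1/23809 + 3828) = -2433*91140853/23809 = -221745695349/23809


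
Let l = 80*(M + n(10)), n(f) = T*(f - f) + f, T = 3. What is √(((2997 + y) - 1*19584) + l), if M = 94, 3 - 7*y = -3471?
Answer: I*√380765/7 ≈ 88.152*I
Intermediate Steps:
y = 3474/7 (y = 3/7 - ⅐*(-3471) = 3/7 + 3471/7 = 3474/7 ≈ 496.29)
n(f) = f (n(f) = 3*(f - f) + f = 3*0 + f = 0 + f = f)
l = 8320 (l = 80*(94 + 10) = 80*104 = 8320)
√(((2997 + y) - 1*19584) + l) = √(((2997 + 3474/7) - 1*19584) + 8320) = √((24453/7 - 19584) + 8320) = √(-112635/7 + 8320) = √(-54395/7) = I*√380765/7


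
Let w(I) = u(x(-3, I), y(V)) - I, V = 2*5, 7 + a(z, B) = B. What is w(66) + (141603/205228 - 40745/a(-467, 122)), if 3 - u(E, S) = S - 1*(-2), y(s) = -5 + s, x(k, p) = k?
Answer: -1999563183/4720244 ≈ -423.61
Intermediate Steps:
a(z, B) = -7 + B
V = 10
u(E, S) = 1 - S (u(E, S) = 3 - (S - 1*(-2)) = 3 - (S + 2) = 3 - (2 + S) = 3 + (-2 - S) = 1 - S)
w(I) = -4 - I (w(I) = (1 - (-5 + 10)) - I = (1 - 1*5) - I = (1 - 5) - I = -4 - I)
w(66) + (141603/205228 - 40745/a(-467, 122)) = (-4 - 1*66) + (141603/205228 - 40745/(-7 + 122)) = (-4 - 66) + (141603*(1/205228) - 40745/115) = -70 + (141603/205228 - 40745*1/115) = -70 + (141603/205228 - 8149/23) = -70 - 1669146103/4720244 = -1999563183/4720244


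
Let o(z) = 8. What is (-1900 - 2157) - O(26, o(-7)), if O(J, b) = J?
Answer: -4083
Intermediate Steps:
(-1900 - 2157) - O(26, o(-7)) = (-1900 - 2157) - 1*26 = -4057 - 26 = -4083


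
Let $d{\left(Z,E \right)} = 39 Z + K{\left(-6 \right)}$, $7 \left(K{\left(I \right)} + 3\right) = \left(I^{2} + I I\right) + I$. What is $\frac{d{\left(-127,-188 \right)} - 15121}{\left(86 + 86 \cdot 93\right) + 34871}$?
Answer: $- \frac{140473}{300685} \approx -0.46718$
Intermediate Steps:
$K{\left(I \right)} = -3 + \frac{I}{7} + \frac{2 I^{2}}{7}$ ($K{\left(I \right)} = -3 + \frac{\left(I^{2} + I I\right) + I}{7} = -3 + \frac{\left(I^{2} + I^{2}\right) + I}{7} = -3 + \frac{2 I^{2} + I}{7} = -3 + \frac{I + 2 I^{2}}{7} = -3 + \left(\frac{I}{7} + \frac{2 I^{2}}{7}\right) = -3 + \frac{I}{7} + \frac{2 I^{2}}{7}$)
$d{\left(Z,E \right)} = \frac{45}{7} + 39 Z$ ($d{\left(Z,E \right)} = 39 Z + \left(-3 + \frac{1}{7} \left(-6\right) + \frac{2 \left(-6\right)^{2}}{7}\right) = 39 Z - - \frac{45}{7} = 39 Z + \frac{45}{7} = \frac{45}{7} + 39 Z$)
$\frac{d{\left(-127,-188 \right)} - 15121}{\left(86 + 86 \cdot 93\right) + 34871} = \frac{\left(\frac{45}{7} + 39 \left(-127\right)\right) - 15121}{\left(86 + 86 \cdot 93\right) + 34871} = \frac{\left(\frac{45}{7} - 4953\right) - 15121}{\left(86 + 7998\right) + 34871} = \frac{- \frac{34626}{7} - 15121}{8084 + 34871} = - \frac{140473}{7 \cdot 42955} = \left(- \frac{140473}{7}\right) \frac{1}{42955} = - \frac{140473}{300685}$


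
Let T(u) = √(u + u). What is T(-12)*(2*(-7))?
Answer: -28*I*√6 ≈ -68.586*I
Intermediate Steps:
T(u) = √2*√u (T(u) = √(2*u) = √2*√u)
T(-12)*(2*(-7)) = (√2*√(-12))*(2*(-7)) = (√2*(2*I*√3))*(-14) = (2*I*√6)*(-14) = -28*I*√6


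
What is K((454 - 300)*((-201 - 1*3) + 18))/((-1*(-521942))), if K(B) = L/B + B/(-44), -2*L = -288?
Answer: 1553925/1245875554 ≈ 0.0012473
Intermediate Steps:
L = 144 (L = -½*(-288) = 144)
K(B) = 144/B - B/44 (K(B) = 144/B + B/(-44) = 144/B + B*(-1/44) = 144/B - B/44)
K((454 - 300)*((-201 - 1*3) + 18))/((-1*(-521942))) = (144/(((454 - 300)*((-201 - 1*3) + 18))) - (454 - 300)*((-201 - 1*3) + 18)/44)/((-1*(-521942))) = (144/((154*((-201 - 3) + 18))) - 7*((-201 - 3) + 18)/2)/521942 = (144/((154*(-204 + 18))) - 7*(-204 + 18)/2)*(1/521942) = (144/((154*(-186))) - 7*(-186)/2)*(1/521942) = (144/(-28644) - 1/44*(-28644))*(1/521942) = (144*(-1/28644) + 651)*(1/521942) = (-12/2387 + 651)*(1/521942) = (1553925/2387)*(1/521942) = 1553925/1245875554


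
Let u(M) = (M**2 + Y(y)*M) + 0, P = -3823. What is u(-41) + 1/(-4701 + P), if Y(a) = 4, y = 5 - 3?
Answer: 12930907/8524 ≈ 1517.0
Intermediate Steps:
y = 2
u(M) = M**2 + 4*M (u(M) = (M**2 + 4*M) + 0 = M**2 + 4*M)
u(-41) + 1/(-4701 + P) = -41*(4 - 41) + 1/(-4701 - 3823) = -41*(-37) + 1/(-8524) = 1517 - 1/8524 = 12930907/8524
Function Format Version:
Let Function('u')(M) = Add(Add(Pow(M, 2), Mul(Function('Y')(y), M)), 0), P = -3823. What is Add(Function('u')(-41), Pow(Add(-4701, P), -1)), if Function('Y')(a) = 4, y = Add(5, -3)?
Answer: Rational(12930907, 8524) ≈ 1517.0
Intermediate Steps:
y = 2
Function('u')(M) = Add(Pow(M, 2), Mul(4, M)) (Function('u')(M) = Add(Add(Pow(M, 2), Mul(4, M)), 0) = Add(Pow(M, 2), Mul(4, M)))
Add(Function('u')(-41), Pow(Add(-4701, P), -1)) = Add(Mul(-41, Add(4, -41)), Pow(Add(-4701, -3823), -1)) = Add(Mul(-41, -37), Pow(-8524, -1)) = Add(1517, Rational(-1, 8524)) = Rational(12930907, 8524)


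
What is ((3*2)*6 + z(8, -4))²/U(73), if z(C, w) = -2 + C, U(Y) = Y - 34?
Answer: 588/13 ≈ 45.231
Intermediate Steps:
U(Y) = -34 + Y
((3*2)*6 + z(8, -4))²/U(73) = ((3*2)*6 + (-2 + 8))²/(-34 + 73) = (6*6 + 6)²/39 = (36 + 6)²*(1/39) = 42²*(1/39) = 1764*(1/39) = 588/13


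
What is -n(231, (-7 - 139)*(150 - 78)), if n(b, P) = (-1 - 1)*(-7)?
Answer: -14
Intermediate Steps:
n(b, P) = 14 (n(b, P) = -2*(-7) = 14)
-n(231, (-7 - 139)*(150 - 78)) = -1*14 = -14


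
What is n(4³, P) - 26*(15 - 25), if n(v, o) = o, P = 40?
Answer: 300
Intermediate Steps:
n(4³, P) - 26*(15 - 25) = 40 - 26*(15 - 25) = 40 - 26*(-10) = 40 - 1*(-260) = 40 + 260 = 300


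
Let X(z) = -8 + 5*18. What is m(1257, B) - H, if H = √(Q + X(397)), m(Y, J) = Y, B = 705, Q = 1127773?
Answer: 1257 - √1127855 ≈ 194.99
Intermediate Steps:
X(z) = 82 (X(z) = -8 + 90 = 82)
H = √1127855 (H = √(1127773 + 82) = √1127855 ≈ 1062.0)
m(1257, B) - H = 1257 - √1127855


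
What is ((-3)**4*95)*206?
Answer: 1585170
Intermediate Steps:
((-3)**4*95)*206 = (81*95)*206 = 7695*206 = 1585170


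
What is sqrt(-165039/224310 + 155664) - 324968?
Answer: -324968 + sqrt(870243713303590)/74770 ≈ -3.2457e+5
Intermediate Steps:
sqrt(-165039/224310 + 155664) - 324968 = sqrt(-165039*1/224310 + 155664) - 324968 = sqrt(-55013/74770 + 155664) - 324968 = sqrt(11638942267/74770) - 324968 = sqrt(870243713303590)/74770 - 324968 = -324968 + sqrt(870243713303590)/74770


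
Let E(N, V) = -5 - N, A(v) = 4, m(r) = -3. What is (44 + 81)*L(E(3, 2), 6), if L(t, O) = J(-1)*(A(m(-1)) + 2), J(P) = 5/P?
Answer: -3750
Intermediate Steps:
L(t, O) = -30 (L(t, O) = (5/(-1))*(4 + 2) = (5*(-1))*6 = -5*6 = -30)
(44 + 81)*L(E(3, 2), 6) = (44 + 81)*(-30) = 125*(-30) = -3750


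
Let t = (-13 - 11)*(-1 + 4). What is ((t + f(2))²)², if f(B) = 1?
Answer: 25411681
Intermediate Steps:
t = -72 (t = -24*3 = -72)
((t + f(2))²)² = ((-72 + 1)²)² = ((-71)²)² = 5041² = 25411681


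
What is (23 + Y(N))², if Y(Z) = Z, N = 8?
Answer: 961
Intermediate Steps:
(23 + Y(N))² = (23 + 8)² = 31² = 961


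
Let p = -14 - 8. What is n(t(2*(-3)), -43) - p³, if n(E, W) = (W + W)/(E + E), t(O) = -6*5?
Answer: 319483/30 ≈ 10649.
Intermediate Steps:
t(O) = -30
p = -22
n(E, W) = W/E (n(E, W) = (2*W)/((2*E)) = (2*W)*(1/(2*E)) = W/E)
n(t(2*(-3)), -43) - p³ = -43/(-30) - 1*(-22)³ = -43*(-1/30) - 1*(-10648) = 43/30 + 10648 = 319483/30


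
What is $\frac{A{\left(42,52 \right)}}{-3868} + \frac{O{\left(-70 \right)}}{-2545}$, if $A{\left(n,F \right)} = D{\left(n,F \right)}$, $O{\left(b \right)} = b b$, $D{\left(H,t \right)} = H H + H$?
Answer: $- \frac{2354947}{984406} \approx -2.3923$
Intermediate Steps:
$D{\left(H,t \right)} = H + H^{2}$ ($D{\left(H,t \right)} = H^{2} + H = H + H^{2}$)
$O{\left(b \right)} = b^{2}$
$A{\left(n,F \right)} = n \left(1 + n\right)$
$\frac{A{\left(42,52 \right)}}{-3868} + \frac{O{\left(-70 \right)}}{-2545} = \frac{42 \left(1 + 42\right)}{-3868} + \frac{\left(-70\right)^{2}}{-2545} = 42 \cdot 43 \left(- \frac{1}{3868}\right) + 4900 \left(- \frac{1}{2545}\right) = 1806 \left(- \frac{1}{3868}\right) - \frac{980}{509} = - \frac{903}{1934} - \frac{980}{509} = - \frac{2354947}{984406}$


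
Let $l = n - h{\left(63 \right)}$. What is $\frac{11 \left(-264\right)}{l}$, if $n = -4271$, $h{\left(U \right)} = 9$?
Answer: $\frac{363}{535} \approx 0.6785$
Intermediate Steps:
$l = -4280$ ($l = -4271 - 9 = -4280$)
$\frac{11 \left(-264\right)}{l} = \frac{11 \left(-264\right)}{-4280} = \left(-2904\right) \left(- \frac{1}{4280}\right) = \frac{363}{535}$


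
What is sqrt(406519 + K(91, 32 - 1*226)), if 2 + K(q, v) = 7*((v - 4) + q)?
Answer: 2*sqrt(101442) ≈ 637.00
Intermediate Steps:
K(q, v) = -30 + 7*q + 7*v (K(q, v) = -2 + 7*((v - 4) + q) = -2 + 7*((-4 + v) + q) = -2 + 7*(-4 + q + v) = -2 + (-28 + 7*q + 7*v) = -30 + 7*q + 7*v)
sqrt(406519 + K(91, 32 - 1*226)) = sqrt(406519 + (-30 + 7*91 + 7*(32 - 1*226))) = sqrt(406519 + (-30 + 637 + 7*(32 - 226))) = sqrt(406519 + (-30 + 637 + 7*(-194))) = sqrt(406519 + (-30 + 637 - 1358)) = sqrt(406519 - 751) = sqrt(405768) = 2*sqrt(101442)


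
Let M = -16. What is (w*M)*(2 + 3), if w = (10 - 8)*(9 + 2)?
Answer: -1760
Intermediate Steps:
w = 22 (w = 2*11 = 22)
(w*M)*(2 + 3) = (22*(-16))*(2 + 3) = -352*5 = -1760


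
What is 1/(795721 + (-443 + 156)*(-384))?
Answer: 1/905929 ≈ 1.1038e-6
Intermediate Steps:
1/(795721 + (-443 + 156)*(-384)) = 1/(795721 - 287*(-384)) = 1/(795721 + 110208) = 1/905929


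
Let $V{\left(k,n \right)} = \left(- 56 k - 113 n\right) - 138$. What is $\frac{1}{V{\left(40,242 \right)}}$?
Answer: $- \frac{1}{29724} \approx -3.3643 \cdot 10^{-5}$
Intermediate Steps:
$V{\left(k,n \right)} = -138 - 113 n - 56 k$ ($V{\left(k,n \right)} = \left(- 113 n - 56 k\right) - 138 = -138 - 113 n - 56 k$)
$\frac{1}{V{\left(40,242 \right)}} = \frac{1}{-138 - 27346 - 2240} = \frac{1}{-29724} = - \frac{1}{29724}$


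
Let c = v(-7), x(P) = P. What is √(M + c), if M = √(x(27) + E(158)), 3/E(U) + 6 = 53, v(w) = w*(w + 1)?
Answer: √(92778 + 94*√14946)/47 ≈ 6.8704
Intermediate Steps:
v(w) = w*(1 + w)
c = 42 (c = -7*(1 - 7) = -7*(-6) = 42)
E(U) = 3/47 (E(U) = 3/(-6 + 53) = 3/47)
M = 2*√14946/47 (M = √(27 + 3/47) = √(1272/47) = 2*√14946/47 ≈ 5.2023)
√(M + c) = √(2*√14946/47 + 42) = √(42 + 2*√14946/47)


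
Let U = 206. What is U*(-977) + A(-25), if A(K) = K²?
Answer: -200637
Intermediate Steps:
U*(-977) + A(-25) = 206*(-977) + (-25)² = -201262 + 625 = -200637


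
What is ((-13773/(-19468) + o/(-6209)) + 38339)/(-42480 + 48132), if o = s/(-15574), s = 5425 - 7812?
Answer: 5155418512578031/760006462638384 ≈ 6.7834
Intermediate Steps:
s = -2387
o = 2387/15574 (o = -2387/(-15574) = -2387*(-1/15574) = 2387/15574 ≈ 0.15327)
((-13773/(-19468) + o/(-6209)) + 38339)/(-42480 + 48132) = ((-13773/(-19468) + (2387/15574)/(-6209)) + 38339)/(-42480 + 48132) = ((-13773*(-1/19468) + (2387/15574)*(-1/6209)) + 38339)/5652 = ((13773/19468 - 341/13814138) + 38339)*(1/5652) = (95127742043/134466819292 + 38339)*(1/5652) = (5155418512578031/134466819292)*(1/5652) = 5155418512578031/760006462638384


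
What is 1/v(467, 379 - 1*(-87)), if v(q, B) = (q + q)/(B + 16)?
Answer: 241/467 ≈ 0.51606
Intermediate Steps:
v(q, B) = 2*q/(16 + B) (v(q, B) = (2*q)/(16 + B) = 2*q/(16 + B))
1/v(467, 379 - 1*(-87)) = 1/(2*467/(16 + (379 - 1*(-87)))) = 1/(2*467/(16 + (379 + 87))) = 1/(2*467/(16 + 466)) = 1/(2*467/482) = 1/(2*467*(1/482)) = 1/(467/241) = 241/467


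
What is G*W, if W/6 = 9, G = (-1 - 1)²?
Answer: 216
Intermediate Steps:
G = 4 (G = (-2)² = 4)
W = 54 (W = 6*9 = 54)
G*W = 4*54 = 216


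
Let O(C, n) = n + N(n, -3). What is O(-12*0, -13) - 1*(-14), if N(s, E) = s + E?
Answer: -15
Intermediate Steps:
N(s, E) = E + s
O(C, n) = -3 + 2*n (O(C, n) = n + (-3 + n) = -3 + 2*n)
O(-12*0, -13) - 1*(-14) = (-3 + 2*(-13)) - 1*(-14) = (-3 - 26) + 14 = -29 + 14 = -15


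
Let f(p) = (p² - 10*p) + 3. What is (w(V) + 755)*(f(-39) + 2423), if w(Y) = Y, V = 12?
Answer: 3326479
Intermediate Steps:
f(p) = 3 + p² - 10*p
(w(V) + 755)*(f(-39) + 2423) = (12 + 755)*((3 + (-39)² - 10*(-39)) + 2423) = 767*((3 + 1521 + 390) + 2423) = 767*(1914 + 2423) = 767*4337 = 3326479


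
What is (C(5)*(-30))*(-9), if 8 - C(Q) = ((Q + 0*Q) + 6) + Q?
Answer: -2160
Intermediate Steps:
C(Q) = 2 - 2*Q (C(Q) = 8 - (((Q + 0*Q) + 6) + Q) = 8 - (((Q + 0) + 6) + Q) = 8 - ((Q + 6) + Q) = 8 - ((6 + Q) + Q) = 8 - (6 + 2*Q) = 8 + (-6 - 2*Q) = 2 - 2*Q)
(C(5)*(-30))*(-9) = ((2 - 2*5)*(-30))*(-9) = ((2 - 10)*(-30))*(-9) = -8*(-30)*(-9) = 240*(-9) = -2160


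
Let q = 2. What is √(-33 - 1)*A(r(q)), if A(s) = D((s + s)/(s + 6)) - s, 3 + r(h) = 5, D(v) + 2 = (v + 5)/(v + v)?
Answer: 3*I*√34/2 ≈ 8.7464*I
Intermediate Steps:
D(v) = -2 + (5 + v)/(2*v) (D(v) = -2 + (v + 5)/(v + v) = -2 + (5 + v)/((2*v)) = -2 + (5 + v)*(1/(2*v)) = -2 + (5 + v)/(2*v))
r(h) = 2 (r(h) = -3 + 5 = 2)
A(s) = -s + (5 - 6*s/(6 + s))*(6 + s)/(4*s) (A(s) = (5 - 3*(s + s)/(s + 6))/(2*(((s + s)/(s + 6)))) - s = (5 - 3*2*s/(6 + s))/(2*(((2*s)/(6 + s)))) - s = (5 - 6*s/(6 + s))/(2*((2*s/(6 + s)))) - s = ((6 + s)/(2*s))*(5 - 6*s/(6 + s))/2 - s = (5 - 6*s/(6 + s))*(6 + s)/(4*s) - s = -s + (5 - 6*s/(6 + s))*(6 + s)/(4*s))
√(-33 - 1)*A(r(q)) = √(-33 - 1)*(-¼ - 1*2 + (15/2)/2) = √(-34)*(-¼ - 2 + (15/2)*(½)) = (I*√34)*(-¼ - 2 + 15/4) = (I*√34)*(3/2) = 3*I*√34/2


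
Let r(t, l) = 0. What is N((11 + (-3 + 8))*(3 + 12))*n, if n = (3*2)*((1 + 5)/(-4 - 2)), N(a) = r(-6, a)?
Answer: 0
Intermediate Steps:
N(a) = 0
n = -6 (n = 6*(6/(-6)) = 6*(6*(-1/6)) = 6*(-1) = -6)
N((11 + (-3 + 8))*(3 + 12))*n = 0*(-6) = 0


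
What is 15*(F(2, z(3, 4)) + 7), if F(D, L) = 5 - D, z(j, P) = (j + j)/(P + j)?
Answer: 150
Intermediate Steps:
z(j, P) = 2*j/(P + j) (z(j, P) = (2*j)/(P + j) = 2*j/(P + j))
15*(F(2, z(3, 4)) + 7) = 15*((5 - 1*2) + 7) = 15*((5 - 2) + 7) = 15*(3 + 7) = 15*10 = 150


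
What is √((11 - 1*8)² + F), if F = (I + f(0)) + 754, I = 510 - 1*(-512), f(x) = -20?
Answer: √1765 ≈ 42.012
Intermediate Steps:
I = 1022 (I = 510 + 512 = 1022)
F = 1756 (F = (1022 - 20) + 754 = 1002 + 754 = 1756)
√((11 - 1*8)² + F) = √((11 - 1*8)² + 1756) = √((11 - 8)² + 1756) = √(3² + 1756) = √(9 + 1756) = √1765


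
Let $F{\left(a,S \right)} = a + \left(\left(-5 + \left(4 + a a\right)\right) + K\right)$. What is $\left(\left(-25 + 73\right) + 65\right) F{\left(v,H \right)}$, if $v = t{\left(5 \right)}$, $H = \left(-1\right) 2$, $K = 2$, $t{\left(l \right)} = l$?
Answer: $3503$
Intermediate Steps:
$H = -2$
$v = 5$
$F{\left(a,S \right)} = 1 + a + a^{2}$ ($F{\left(a,S \right)} = a + \left(\left(-5 + \left(4 + a a\right)\right) + 2\right) = a + \left(\left(-5 + \left(4 + a^{2}\right)\right) + 2\right) = a + \left(\left(-1 + a^{2}\right) + 2\right) = a + \left(1 + a^{2}\right) = 1 + a + a^{2}$)
$\left(\left(-25 + 73\right) + 65\right) F{\left(v,H \right)} = \left(\left(-25 + 73\right) + 65\right) \left(1 + 5 + 5^{2}\right) = \left(48 + 65\right) \left(1 + 5 + 25\right) = 113 \cdot 31 = 3503$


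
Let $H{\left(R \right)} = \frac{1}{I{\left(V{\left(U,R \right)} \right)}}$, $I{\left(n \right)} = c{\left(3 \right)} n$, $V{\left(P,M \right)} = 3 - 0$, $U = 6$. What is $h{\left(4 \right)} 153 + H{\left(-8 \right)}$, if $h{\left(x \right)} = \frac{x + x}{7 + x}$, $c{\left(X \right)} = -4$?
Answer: $\frac{14677}{132} \approx 111.19$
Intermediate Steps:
$h{\left(x \right)} = \frac{2 x}{7 + x}$
$V{\left(P,M \right)} = 3$ ($V{\left(P,M \right)} = 3 + 0 = 3$)
$I{\left(n \right)} = - 4 n$
$H{\left(R \right)} = - \frac{1}{12}$ ($H{\left(R \right)} = \frac{1}{\left(-4\right) 3} = \frac{1}{-12} = - \frac{1}{12}$)
$h{\left(4 \right)} 153 + H{\left(-8 \right)} = 2 \cdot 4 \frac{1}{7 + 4} \cdot 153 - \frac{1}{12} = 2 \cdot 4 \cdot \frac{1}{11} \cdot 153 - \frac{1}{12} = \frac{8}{11} \cdot 153 - \frac{1}{12} = \frac{1224}{11} - \frac{1}{12} = \frac{14677}{132}$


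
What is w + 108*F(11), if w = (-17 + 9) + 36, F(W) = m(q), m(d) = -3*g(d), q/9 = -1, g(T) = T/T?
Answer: -296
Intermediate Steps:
g(T) = 1
q = -9 (q = 9*(-1) = -9)
m(d) = -3 (m(d) = -3*1 = -3)
F(W) = -3
w = 28 (w = -8 + 36 = 28)
w + 108*F(11) = 28 + 108*(-3) = 28 - 324 = -296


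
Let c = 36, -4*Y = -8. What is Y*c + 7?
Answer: 79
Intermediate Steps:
Y = 2 (Y = -¼*(-8) = 2)
Y*c + 7 = 2*36 + 7 = 72 + 7 = 79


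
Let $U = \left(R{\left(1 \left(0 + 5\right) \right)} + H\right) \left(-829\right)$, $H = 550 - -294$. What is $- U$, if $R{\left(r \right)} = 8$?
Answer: $706308$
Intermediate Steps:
$H = 844$ ($H = 550 + 294 = 844$)
$U = -706308$ ($U = \left(8 + 844\right) \left(-829\right) = 852 \left(-829\right) = -706308$)
$- U = \left(-1\right) \left(-706308\right) = 706308$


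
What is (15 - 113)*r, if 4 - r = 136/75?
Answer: -16072/75 ≈ -214.29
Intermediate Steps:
r = 164/75 (r = 4 - 136/75 = 164/75 ≈ 2.1867)
(15 - 113)*r = (15 - 113)*(164/75) = -98*164/75 = -16072/75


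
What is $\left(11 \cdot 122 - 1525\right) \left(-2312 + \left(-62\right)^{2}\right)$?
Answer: $-280356$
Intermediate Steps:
$\left(11 \cdot 122 - 1525\right) \left(-2312 + \left(-62\right)^{2}\right) = \left(1342 - 1525\right) \left(-2312 + 3844\right) = \left(-183\right) 1532 = -280356$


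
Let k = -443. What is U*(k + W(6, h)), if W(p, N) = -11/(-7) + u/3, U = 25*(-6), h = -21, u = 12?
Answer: 459300/7 ≈ 65614.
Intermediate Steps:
U = -150
W(p, N) = 39/7 (W(p, N) = -11/(-7) + 12/3 = -11*(-1/7) + 12*(1/3) = 11/7 + 4 = 39/7)
U*(k + W(6, h)) = -150*(-443 + 39/7) = -150*(-3062/7) = 459300/7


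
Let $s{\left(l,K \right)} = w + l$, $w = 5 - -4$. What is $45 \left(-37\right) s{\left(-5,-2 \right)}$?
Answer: $-6660$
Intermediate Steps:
$w = 9$ ($w = 5 + 4 = 9$)
$s{\left(l,K \right)} = 9 + l$
$45 \left(-37\right) s{\left(-5,-2 \right)} = 45 \left(-37\right) \left(9 - 5\right) = \left(-1665\right) 4 = -6660$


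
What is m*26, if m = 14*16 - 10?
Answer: 5564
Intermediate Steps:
m = 214 (m = 224 - 10 = 214)
m*26 = 214*26 = 5564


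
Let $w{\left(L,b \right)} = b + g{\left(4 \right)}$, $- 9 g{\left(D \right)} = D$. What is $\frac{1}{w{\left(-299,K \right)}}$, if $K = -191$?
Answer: $- \frac{9}{1723} \approx -0.0052234$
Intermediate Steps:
$g{\left(D \right)} = - \frac{D}{9}$
$w{\left(L,b \right)} = - \frac{4}{9} + b$ ($w{\left(L,b \right)} = b - \frac{4}{9} = - \frac{4}{9} + b$)
$\frac{1}{w{\left(-299,K \right)}} = \frac{1}{- \frac{4}{9} - 191} = \frac{1}{- \frac{1723}{9}} = - \frac{9}{1723}$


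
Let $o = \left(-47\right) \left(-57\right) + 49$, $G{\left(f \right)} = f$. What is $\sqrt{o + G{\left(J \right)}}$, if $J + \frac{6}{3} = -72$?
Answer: $\sqrt{2654} \approx 51.517$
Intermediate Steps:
$J = -74$ ($J = -2 - 72 = -74$)
$o = 2728$ ($o = 2679 + 49 = 2728$)
$\sqrt{o + G{\left(J \right)}} = \sqrt{2728 - 74} = \sqrt{2654}$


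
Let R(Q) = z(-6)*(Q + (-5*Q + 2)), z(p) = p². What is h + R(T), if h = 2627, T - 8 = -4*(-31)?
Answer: -16309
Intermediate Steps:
T = 132 (T = 8 - 4*(-31) = 8 + 124 = 132)
R(Q) = 72 - 144*Q (R(Q) = (-6)²*(Q + (-5*Q + 2)) = 36*(Q + (2 - 5*Q)) = 36*(2 - 4*Q) = 72 - 144*Q)
h + R(T) = 2627 + (72 - 144*132) = 2627 + (72 - 19008) = 2627 - 18936 = -16309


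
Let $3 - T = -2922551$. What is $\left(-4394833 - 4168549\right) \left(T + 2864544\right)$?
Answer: $-49557130845436$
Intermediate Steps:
$T = 2922554$ ($T = 3 - -2922551 = 3 + 2922551 = 2922554$)
$\left(-4394833 - 4168549\right) \left(T + 2864544\right) = \left(-4394833 - 4168549\right) \left(2922554 + 2864544\right) = \left(-8563382\right) 5787098 = -49557130845436$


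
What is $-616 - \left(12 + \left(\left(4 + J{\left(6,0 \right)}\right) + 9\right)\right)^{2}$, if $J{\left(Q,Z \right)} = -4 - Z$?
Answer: $-1057$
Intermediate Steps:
$-616 - \left(12 + \left(\left(4 + J{\left(6,0 \right)}\right) + 9\right)\right)^{2} = -616 - \left(12 + \left(\left(4 - 4\right) + 9\right)\right)^{2} = -616 - \left(12 + \left(0 + 9\right)\right)^{2} = -616 - \left(12 + 9\right)^{2} = -616 - 21^{2} = -616 - 441 = -1057$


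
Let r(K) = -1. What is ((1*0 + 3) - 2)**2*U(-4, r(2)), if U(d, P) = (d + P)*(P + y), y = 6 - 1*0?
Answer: -25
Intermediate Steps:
y = 6 (y = 6 + 0 = 6)
U(d, P) = (6 + P)*(P + d) (U(d, P) = (d + P)*(P + 6) = (P + d)*(6 + P) = (6 + P)*(P + d))
((1*0 + 3) - 2)**2*U(-4, r(2)) = ((1*0 + 3) - 2)**2*((-1)**2 + 6*(-1) + 6*(-4) - 1*(-4)) = ((0 + 3) - 2)**2*(1 - 6 - 24 + 4) = (3 - 2)**2*(-25) = 1**2*(-25) = 1*(-25) = -25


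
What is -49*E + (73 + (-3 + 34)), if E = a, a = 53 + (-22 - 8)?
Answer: -1023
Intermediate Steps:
a = 23 (a = 53 - 30 = 23)
E = 23
-49*E + (73 + (-3 + 34)) = -49*23 + (73 + (-3 + 34)) = -1127 + (73 + 31) = -1127 + 104 = -1023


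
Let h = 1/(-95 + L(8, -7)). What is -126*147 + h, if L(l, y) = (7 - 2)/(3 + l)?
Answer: -19262891/1040 ≈ -18522.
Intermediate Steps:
L(l, y) = 5/(3 + l)
h = -11/1040 (h = 1/(-95 + 5/(3 + 8)) = 1/(-95 + 5/11) = 1/(-1040/11) = -11/1040 ≈ -0.010577)
-126*147 + h = -126*147 - 11/1040 = -18522 - 11/1040 = -19262891/1040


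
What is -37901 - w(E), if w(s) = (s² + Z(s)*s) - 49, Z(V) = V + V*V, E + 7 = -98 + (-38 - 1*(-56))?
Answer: 605513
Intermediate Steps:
E = -87 (E = -7 + (-98 + (-38 - 1*(-56))) = -7 + (-98 + (-38 + 56)) = -7 + (-98 + 18) = -7 - 80 = -87)
Z(V) = V + V²
w(s) = -49 + s² + s²*(1 + s) (w(s) = (s² + (s*(1 + s))*s) - 49 = (s² + s²*(1 + s)) - 49 = -49 + s² + s²*(1 + s))
-37901 - w(E) = -37901 - (-49 + (-87)³ + 2*(-87)²) = -37901 - (-49 - 658503 + 2*7569) = -37901 - (-49 - 658503 + 15138) = -37901 - 1*(-643414) = -37901 + 643414 = 605513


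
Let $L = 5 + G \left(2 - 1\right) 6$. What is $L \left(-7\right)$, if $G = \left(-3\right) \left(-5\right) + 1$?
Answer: $-707$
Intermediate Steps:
$G = 16$ ($G = 15 + 1 = 16$)
$L = 101$ ($L = 5 + 16 \left(2 - 1\right) 6 = 5 + 16 \cdot 1 \cdot 6 = 5 + 16 \cdot 6 = 5 + 96 = 101$)
$L \left(-7\right) = 101 \left(-7\right) = -707$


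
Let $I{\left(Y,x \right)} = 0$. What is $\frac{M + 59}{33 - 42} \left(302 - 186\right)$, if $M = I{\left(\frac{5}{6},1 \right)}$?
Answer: $- \frac{6844}{9} \approx -760.44$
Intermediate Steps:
$M = 0$
$\frac{M + 59}{33 - 42} \left(302 - 186\right) = \frac{0 + 59}{33 - 42} \left(302 - 186\right) = \frac{59}{-9} \cdot 116 = 59 \left(- \frac{1}{9}\right) 116 = \left(- \frac{59}{9}\right) 116 = - \frac{6844}{9}$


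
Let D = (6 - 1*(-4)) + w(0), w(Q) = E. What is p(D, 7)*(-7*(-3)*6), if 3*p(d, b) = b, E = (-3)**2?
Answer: 294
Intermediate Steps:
E = 9
w(Q) = 9
D = 19 (D = (6 - 1*(-4)) + 9 = (6 + 4) + 9 = 10 + 9 = 19)
p(d, b) = b/3
p(D, 7)*(-7*(-3)*6) = ((1/3)*7)*(-7*(-3)*6) = 7*(21*6)/3 = (7/3)*126 = 294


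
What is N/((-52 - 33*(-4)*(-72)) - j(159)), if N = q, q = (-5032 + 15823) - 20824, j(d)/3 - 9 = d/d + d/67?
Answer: 672211/642739 ≈ 1.0459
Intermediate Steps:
j(d) = 30 + 3*d/67 (j(d) = 27 + 3*(d/d + d/67) = 27 + 3*(1 + d*(1/67)) = 27 + 3*(1 + d/67) = 27 + (3 + 3*d/67) = 30 + 3*d/67)
q = -10033 (q = 10791 - 20824 = -10033)
N = -10033
N/((-52 - 33*(-4)*(-72)) - j(159)) = -10033/((-52 - 33*(-4)*(-72)) - (30 + (3/67)*159)) = -10033/((-52 + 132*(-72)) - (30 + 477/67)) = -10033/((-52 - 9504) - 1*2487/67) = -10033/(-9556 - 2487/67) = -10033/(-642739/67) = -10033*(-67/642739) = 672211/642739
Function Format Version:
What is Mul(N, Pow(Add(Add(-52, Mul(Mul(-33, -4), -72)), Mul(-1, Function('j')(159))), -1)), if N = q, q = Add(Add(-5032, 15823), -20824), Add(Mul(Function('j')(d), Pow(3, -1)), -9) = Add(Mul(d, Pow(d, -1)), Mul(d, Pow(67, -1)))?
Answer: Rational(672211, 642739) ≈ 1.0459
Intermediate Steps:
Function('j')(d) = Add(30, Mul(Rational(3, 67), d)) (Function('j')(d) = Add(27, Mul(3, Add(Mul(d, Pow(d, -1)), Mul(d, Pow(67, -1))))) = Add(27, Mul(3, Add(1, Mul(d, Rational(1, 67))))) = Add(27, Mul(3, Add(1, Mul(Rational(1, 67), d)))) = Add(27, Add(3, Mul(Rational(3, 67), d))) = Add(30, Mul(Rational(3, 67), d)))
q = -10033 (q = Add(10791, -20824) = -10033)
N = -10033
Mul(N, Pow(Add(Add(-52, Mul(Mul(-33, -4), -72)), Mul(-1, Function('j')(159))), -1)) = Mul(-10033, Pow(Add(Add(-52, Mul(Mul(-33, -4), -72)), Mul(-1, Add(30, Mul(Rational(3, 67), 159)))), -1)) = Mul(-10033, Pow(Add(Add(-52, Mul(132, -72)), Mul(-1, Add(30, Rational(477, 67)))), -1)) = Mul(-10033, Pow(Add(Add(-52, -9504), Mul(-1, Rational(2487, 67))), -1)) = Mul(-10033, Pow(Add(-9556, Rational(-2487, 67)), -1)) = Mul(-10033, Pow(Rational(-642739, 67), -1)) = Mul(-10033, Rational(-67, 642739)) = Rational(672211, 642739)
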